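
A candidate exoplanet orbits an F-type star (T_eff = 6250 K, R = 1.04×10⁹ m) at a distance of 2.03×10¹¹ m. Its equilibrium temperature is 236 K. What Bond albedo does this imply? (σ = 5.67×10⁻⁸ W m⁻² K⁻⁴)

L = 4πR_⋆²σT_⋆⁴ = 4π(1.04×10⁹)² × 5.67×10⁻⁸ × (6250)⁴ = 1.18×10²⁷ W.
S = L/(4πd²) = 2270 W m⁻².
From T_eq⁴ = S(1−A)/(4σ): 1−A = 4σT_eq⁴/S.
1−A = 4 × 5.67×10⁻⁸ × (236)⁴ / 2270 = 0.310.

A ≈ 0.69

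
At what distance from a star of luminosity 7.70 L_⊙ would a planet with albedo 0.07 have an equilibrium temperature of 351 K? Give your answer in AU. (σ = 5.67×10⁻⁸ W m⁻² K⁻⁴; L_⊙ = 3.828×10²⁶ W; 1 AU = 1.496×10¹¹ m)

L = 7.70 × 3.828×10²⁶ = 2.95×10²⁷ W.
From T_eq⁴ = L(1−A)/(16πσd²): d = √[L(1−A)/(16πσT_eq⁴)].
d = √[2.95×10²⁷ × 0.93 / (16π × 5.67×10⁻⁸ × (351)⁴)] = 2.52×10¹¹ m = 1.68 AU.

d ≈ 1.68 AU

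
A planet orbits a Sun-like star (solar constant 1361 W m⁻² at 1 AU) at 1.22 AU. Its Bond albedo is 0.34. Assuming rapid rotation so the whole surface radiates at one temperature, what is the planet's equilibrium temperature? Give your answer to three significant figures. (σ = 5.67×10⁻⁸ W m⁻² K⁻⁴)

T_eq ≈ 227 K

Flux at 1.22 AU: S = 1361/1.22² = 914 W m⁻².
Energy balance: absorbed = emitted ⇒ πR²·S(1−A) = 4πR²·σT_eq⁴, so T_eq⁴ = S(1−A)/(4σ).
T_eq = [914 × 0.66 / (4 × 5.67×10⁻⁸)]^(1/4) = (2.66×10⁹)^(1/4) = 227 K.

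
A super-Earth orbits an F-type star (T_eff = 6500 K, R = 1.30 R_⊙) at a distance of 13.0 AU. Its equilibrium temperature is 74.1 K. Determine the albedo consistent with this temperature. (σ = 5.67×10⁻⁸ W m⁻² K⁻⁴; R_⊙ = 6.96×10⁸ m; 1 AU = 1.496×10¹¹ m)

R_⋆ = 1.30 × 6.96×10⁸ = 9.05×10⁸ m.
d = 13.0 AU = 1.94×10¹² m.
L = 4πR_⋆²σT_⋆⁴ = 4π(9.05×10⁸)² × 5.67×10⁻⁸ × (6500)⁴ = 1.04×10²⁷ W.
S = L/(4πd²) = 21.9 W m⁻².
From T_eq⁴ = S(1−A)/(4σ): 1−A = 4σT_eq⁴/S.
1−A = 4 × 5.67×10⁻⁸ × (74.1)⁴ / 21.9 = 0.312.

A ≈ 0.69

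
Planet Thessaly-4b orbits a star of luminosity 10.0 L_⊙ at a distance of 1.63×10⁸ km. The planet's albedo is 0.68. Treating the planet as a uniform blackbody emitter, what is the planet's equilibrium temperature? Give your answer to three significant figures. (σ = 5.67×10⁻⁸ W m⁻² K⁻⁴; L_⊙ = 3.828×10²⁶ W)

T_eq ≈ 357 K

d = 1.63×10⁸ km = 1.63×10¹¹ m.
L = 10.0 × 3.828×10²⁶ = 3.83×10²⁷ W.
Flux: S = L/(4πd²) = 3.83×10²⁷/(4π×(1.63×10¹¹)²) = 1.15×10⁴ W m⁻².
Energy balance: absorbed = emitted ⇒ πR²·S(1−A) = 4πR²·σT_eq⁴, so T_eq⁴ = S(1−A)/(4σ).
T_eq = [1.15×10⁴ × 0.32 / (4 × 5.67×10⁻⁸)]^(1/4) = (1.62×10¹⁰)^(1/4) = 357 K.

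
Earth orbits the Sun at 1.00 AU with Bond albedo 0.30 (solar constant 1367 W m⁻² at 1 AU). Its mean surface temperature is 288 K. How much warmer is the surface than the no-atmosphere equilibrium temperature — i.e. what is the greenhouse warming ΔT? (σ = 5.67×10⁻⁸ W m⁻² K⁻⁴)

ΔT ≈ 33.1 K

S = 1367/1.00² = 1367 W m⁻².
T_eq = [S(1−A)/(4σ)]^(1/4) = [1367×0.70/(4×5.67×10⁻⁸)]^(1/4) = 254.9 K.
ΔT = T_surf − T_eq = 288 − 254.9.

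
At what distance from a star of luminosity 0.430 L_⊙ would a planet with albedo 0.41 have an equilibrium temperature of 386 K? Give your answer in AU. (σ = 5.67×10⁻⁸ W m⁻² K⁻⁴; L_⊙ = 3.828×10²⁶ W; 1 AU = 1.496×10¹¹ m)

d ≈ 0.262 AU

L = 0.430 × 3.828×10²⁶ = 1.65×10²⁶ W.
From T_eq⁴ = L(1−A)/(16πσd²): d = √[L(1−A)/(16πσT_eq⁴)].
d = √[1.65×10²⁶ × 0.59 / (16π × 5.67×10⁻⁸ × (386)⁴)] = 3.92×10¹⁰ m = 0.262 AU.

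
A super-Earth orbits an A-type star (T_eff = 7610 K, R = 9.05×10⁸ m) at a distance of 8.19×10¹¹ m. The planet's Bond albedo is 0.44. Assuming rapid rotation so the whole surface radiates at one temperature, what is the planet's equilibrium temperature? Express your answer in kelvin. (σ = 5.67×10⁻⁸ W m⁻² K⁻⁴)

T_eq ≈ 155 K

L = 4πR_⋆²σT_⋆⁴ = 4π(9.05×10⁸)² × 5.67×10⁻⁸ × (7610)⁴ = 1.96×10²⁷ W.
S = L/(4πd²) = 232 W m⁻².
Energy balance: absorbed = emitted ⇒ πR²·S(1−A) = 4πR²·σT_eq⁴, so T_eq⁴ = S(1−A)/(4σ).
T_eq = [232 × 0.56 / (4 × 5.67×10⁻⁸)]^(1/4) = (5.73×10⁸)^(1/4) = 155 K.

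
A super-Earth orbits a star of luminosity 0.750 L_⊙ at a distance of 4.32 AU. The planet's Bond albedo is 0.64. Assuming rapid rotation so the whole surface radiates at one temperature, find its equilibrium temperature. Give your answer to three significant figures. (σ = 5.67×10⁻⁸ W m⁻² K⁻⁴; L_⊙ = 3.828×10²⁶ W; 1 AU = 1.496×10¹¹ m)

T_eq ≈ 96.5 K

d = 4.32 AU = 6.46×10¹¹ m.
L = 0.750 × 3.828×10²⁶ = 2.87×10²⁶ W.
Flux: S = L/(4πd²) = 2.87×10²⁶/(4π×(6.46×10¹¹)²) = 54.7 W m⁻².
Energy balance: absorbed = emitted ⇒ πR²·S(1−A) = 4πR²·σT_eq⁴, so T_eq⁴ = S(1−A)/(4σ).
T_eq = [54.7 × 0.36 / (4 × 5.67×10⁻⁸)]^(1/4) = (8.68×10⁷)^(1/4) = 96.5 K.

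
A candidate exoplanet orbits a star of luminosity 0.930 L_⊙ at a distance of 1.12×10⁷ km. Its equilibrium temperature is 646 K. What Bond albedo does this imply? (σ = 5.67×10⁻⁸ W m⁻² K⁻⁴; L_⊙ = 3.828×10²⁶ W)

A ≈ 0.83

d = 1.12×10⁷ km = 1.12×10¹⁰ m.
L = 0.930 × 3.828×10²⁶ = 3.56×10²⁶ W.
Flux: S = L/(4πd²) = 3.56×10²⁶/(4π×(1.12×10¹⁰)²) = 2.26×10⁵ W m⁻².
From T_eq⁴ = S(1−A)/(4σ): 1−A = 4σT_eq⁴/S.
1−A = 4 × 5.67×10⁻⁸ × (646)⁴ / 2.26×10⁵ = 0.175.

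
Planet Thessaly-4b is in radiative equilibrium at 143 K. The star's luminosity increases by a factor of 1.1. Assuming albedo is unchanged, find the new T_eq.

T_eq ≈ 146 K

T_eq ∝ L^(1/4) · d^(−1/2).
T′ = 143 × 1.1^(1/4) = 146 K.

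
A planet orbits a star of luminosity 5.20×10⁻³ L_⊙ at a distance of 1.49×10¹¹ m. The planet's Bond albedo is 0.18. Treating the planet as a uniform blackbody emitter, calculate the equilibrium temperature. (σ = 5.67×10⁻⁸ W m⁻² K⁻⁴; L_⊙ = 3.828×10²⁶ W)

T_eq ≈ 71.3 K

L = 5.20×10⁻³ × 3.828×10²⁶ = 1.99×10²⁴ W.
Flux: S = L/(4πd²) = 1.99×10²⁴/(4π×(1.49×10¹¹)²) = 7.13 W m⁻².
Energy balance: absorbed = emitted ⇒ πR²·S(1−A) = 4πR²·σT_eq⁴, so T_eq⁴ = S(1−A)/(4σ).
T_eq = [7.13 × 0.82 / (4 × 5.67×10⁻⁸)]^(1/4) = (2.58×10⁷)^(1/4) = 71.3 K.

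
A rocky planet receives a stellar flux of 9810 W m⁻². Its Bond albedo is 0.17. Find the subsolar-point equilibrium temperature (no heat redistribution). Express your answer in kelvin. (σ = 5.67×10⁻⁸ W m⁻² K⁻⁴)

At the subsolar point the surface absorbs S(1−A) and emits σT⁴ per unit area — no factor of 4, since only the local patch is in balance.
T = [9810 × 0.83 / 5.67×10⁻⁸]^(1/4) = (1.44×10¹¹)^(1/4) = 616 K.

T_ss ≈ 616 K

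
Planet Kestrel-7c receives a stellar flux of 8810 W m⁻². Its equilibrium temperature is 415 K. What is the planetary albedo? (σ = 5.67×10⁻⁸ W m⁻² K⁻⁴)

From T_eq⁴ = S(1−A)/(4σ): 1−A = 4σT_eq⁴/S.
1−A = 4 × 5.67×10⁻⁸ × (415)⁴ / 8810 = 0.764.

A ≈ 0.24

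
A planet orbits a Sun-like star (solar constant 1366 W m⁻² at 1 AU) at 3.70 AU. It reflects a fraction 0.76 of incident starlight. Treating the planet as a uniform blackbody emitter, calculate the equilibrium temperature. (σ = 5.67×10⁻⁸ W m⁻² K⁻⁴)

T_eq ≈ 101 K

Flux at 3.70 AU: S = 1366/3.70² = 99.8 W m⁻².
Energy balance: absorbed = emitted ⇒ πR²·S(1−A) = 4πR²·σT_eq⁴, so T_eq⁴ = S(1−A)/(4σ).
T_eq = [99.8 × 0.24 / (4 × 5.67×10⁻⁸)]^(1/4) = (1.06×10⁸)^(1/4) = 101 K.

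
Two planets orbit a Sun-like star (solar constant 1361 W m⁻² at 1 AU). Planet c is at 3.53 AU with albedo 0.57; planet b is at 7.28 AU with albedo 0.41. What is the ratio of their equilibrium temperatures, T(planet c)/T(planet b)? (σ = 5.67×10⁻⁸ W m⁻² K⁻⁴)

T_eq = [S₀(1−A)/(4σd²)]^(1/4), so T ∝ (1−A)^(1/4) / √d.
T₁ = [1361×0.43/(4×5.67×10⁻⁸×3.53²)]^(1/4) = 119.96 K.
T₂ = [1361×0.59/(4×5.67×10⁻⁸×7.28²)]^(1/4) = 90.41 K.

T₁/T₂ ≈ 1.327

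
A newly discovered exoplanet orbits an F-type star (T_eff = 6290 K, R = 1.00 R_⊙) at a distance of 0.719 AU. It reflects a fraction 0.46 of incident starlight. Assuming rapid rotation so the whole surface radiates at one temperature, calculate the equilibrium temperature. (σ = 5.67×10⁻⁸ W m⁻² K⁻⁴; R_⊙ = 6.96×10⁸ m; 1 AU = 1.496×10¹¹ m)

T_eq ≈ 307 K

R_⋆ = 1.00 × 6.96×10⁸ = 6.96×10⁸ m.
d = 0.719 AU = 1.08×10¹¹ m.
L = 4πR_⋆²σT_⋆⁴ = 4π(6.96×10⁸)² × 5.67×10⁻⁸ × (6290)⁴ = 5.40×10²⁶ W.
S = L/(4πd²) = 3720 W m⁻².
Energy balance: absorbed = emitted ⇒ πR²·S(1−A) = 4πR²·σT_eq⁴, so T_eq⁴ = S(1−A)/(4σ).
T_eq = [3720 × 0.54 / (4 × 5.67×10⁻⁸)]^(1/4) = (8.85×10⁹)^(1/4) = 307 K.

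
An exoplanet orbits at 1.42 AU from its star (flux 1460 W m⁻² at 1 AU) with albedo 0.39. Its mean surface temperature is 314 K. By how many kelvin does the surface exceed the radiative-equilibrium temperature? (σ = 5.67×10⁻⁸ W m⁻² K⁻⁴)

S = 1460/1.42² = 724.1 W m⁻².
T_eq = [S(1−A)/(4σ)]^(1/4) = [724.1×0.61/(4×5.67×10⁻⁸)]^(1/4) = 210.1 K.
ΔT = T_surf − T_eq = 314 − 210.1.

ΔT ≈ 103.9 K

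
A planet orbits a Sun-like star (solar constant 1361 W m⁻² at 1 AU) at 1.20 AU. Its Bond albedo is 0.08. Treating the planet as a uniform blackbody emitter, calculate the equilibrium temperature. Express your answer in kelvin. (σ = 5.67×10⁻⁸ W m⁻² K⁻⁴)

T_eq ≈ 249 K

Flux at 1.20 AU: S = 1361/1.20² = 945 W m⁻².
Energy balance: absorbed = emitted ⇒ πR²·S(1−A) = 4πR²·σT_eq⁴, so T_eq⁴ = S(1−A)/(4σ).
T_eq = [945 × 0.92 / (4 × 5.67×10⁻⁸)]^(1/4) = (3.83×10⁹)^(1/4) = 249 K.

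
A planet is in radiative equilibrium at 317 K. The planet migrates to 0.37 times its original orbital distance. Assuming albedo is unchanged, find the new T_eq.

T_eq ∝ L^(1/4) · d^(−1/2).
T′ = 317 / 0.37^(1/2) = 521 K.

T_eq ≈ 521 K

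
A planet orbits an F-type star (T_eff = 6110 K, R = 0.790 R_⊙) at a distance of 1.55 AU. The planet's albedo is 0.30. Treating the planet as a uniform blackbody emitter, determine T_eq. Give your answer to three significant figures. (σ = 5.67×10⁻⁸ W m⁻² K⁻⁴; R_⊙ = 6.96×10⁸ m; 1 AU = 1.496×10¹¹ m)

T_eq ≈ 192 K

R_⋆ = 0.790 × 6.96×10⁸ = 5.50×10⁸ m.
d = 1.55 AU = 2.32×10¹¹ m.
L = 4πR_⋆²σT_⋆⁴ = 4π(5.50×10⁸)² × 5.67×10⁻⁸ × (6110)⁴ = 3.00×10²⁶ W.
S = L/(4πd²) = 444 W m⁻².
Energy balance: absorbed = emitted ⇒ πR²·S(1−A) = 4πR²·σT_eq⁴, so T_eq⁴ = S(1−A)/(4σ).
T_eq = [444 × 0.70 / (4 × 5.67×10⁻⁸)]^(1/4) = (1.37×10⁹)^(1/4) = 192 K.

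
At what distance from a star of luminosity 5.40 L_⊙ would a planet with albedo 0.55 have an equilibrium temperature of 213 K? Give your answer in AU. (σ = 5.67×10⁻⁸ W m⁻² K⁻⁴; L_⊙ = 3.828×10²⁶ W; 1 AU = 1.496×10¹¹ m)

L = 5.40 × 3.828×10²⁶ = 2.07×10²⁷ W.
From T_eq⁴ = L(1−A)/(16πσd²): d = √[L(1−A)/(16πσT_eq⁴)].
d = √[2.07×10²⁷ × 0.45 / (16π × 5.67×10⁻⁸ × (213)⁴)] = 3.98×10¹¹ m = 2.66 AU.

d ≈ 2.66 AU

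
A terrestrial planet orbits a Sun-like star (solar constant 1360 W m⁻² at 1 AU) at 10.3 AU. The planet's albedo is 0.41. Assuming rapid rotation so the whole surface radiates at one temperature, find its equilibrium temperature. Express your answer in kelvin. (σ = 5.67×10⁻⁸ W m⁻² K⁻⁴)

T_eq ≈ 76.0 K

Flux at 10.3 AU: S = 1360/10.3² = 12.8 W m⁻².
Energy balance: absorbed = emitted ⇒ πR²·S(1−A) = 4πR²·σT_eq⁴, so T_eq⁴ = S(1−A)/(4σ).
T_eq = [12.8 × 0.59 / (4 × 5.67×10⁻⁸)]^(1/4) = (3.33×10⁷)^(1/4) = 76.0 K.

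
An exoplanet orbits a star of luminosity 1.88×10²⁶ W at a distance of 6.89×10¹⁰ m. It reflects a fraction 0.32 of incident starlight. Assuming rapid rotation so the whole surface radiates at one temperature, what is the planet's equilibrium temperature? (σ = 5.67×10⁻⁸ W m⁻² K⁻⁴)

T_eq ≈ 312 K

Flux: S = L/(4πd²) = 1.88×10²⁶/(4π×(6.89×10¹⁰)²) = 3150 W m⁻².
Energy balance: absorbed = emitted ⇒ πR²·S(1−A) = 4πR²·σT_eq⁴, so T_eq⁴ = S(1−A)/(4σ).
T_eq = [3150 × 0.68 / (4 × 5.67×10⁻⁸)]^(1/4) = (9.45×10⁹)^(1/4) = 312 K.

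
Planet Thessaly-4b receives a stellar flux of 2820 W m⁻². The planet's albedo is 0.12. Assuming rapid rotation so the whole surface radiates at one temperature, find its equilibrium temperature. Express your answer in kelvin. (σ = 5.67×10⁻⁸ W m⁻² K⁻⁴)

Energy balance: absorbed = emitted ⇒ πR²·S(1−A) = 4πR²·σT_eq⁴, so T_eq⁴ = S(1−A)/(4σ).
T_eq = [2820 × 0.88 / (4 × 5.67×10⁻⁸)]^(1/4) = (1.09×10¹⁰)^(1/4) = 323 K.

T_eq ≈ 323 K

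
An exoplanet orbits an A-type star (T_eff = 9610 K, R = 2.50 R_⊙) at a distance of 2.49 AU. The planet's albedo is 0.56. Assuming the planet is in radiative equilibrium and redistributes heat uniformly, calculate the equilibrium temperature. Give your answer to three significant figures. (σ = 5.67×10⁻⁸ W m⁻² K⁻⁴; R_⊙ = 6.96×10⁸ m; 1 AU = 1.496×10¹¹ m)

T_eq ≈ 378 K

R_⋆ = 2.50 × 6.96×10⁸ = 1.74×10⁹ m.
d = 2.49 AU = 3.73×10¹¹ m.
L = 4πR_⋆²σT_⋆⁴ = 4π(1.74×10⁹)² × 5.67×10⁻⁸ × (9610)⁴ = 1.84×10²⁸ W.
S = L/(4πd²) = 1.06×10⁴ W m⁻².
Energy balance: absorbed = emitted ⇒ πR²·S(1−A) = 4πR²·σT_eq⁴, so T_eq⁴ = S(1−A)/(4σ).
T_eq = [1.06×10⁴ × 0.44 / (4 × 5.67×10⁻⁸)]^(1/4) = (2.05×10¹⁰)^(1/4) = 378 K.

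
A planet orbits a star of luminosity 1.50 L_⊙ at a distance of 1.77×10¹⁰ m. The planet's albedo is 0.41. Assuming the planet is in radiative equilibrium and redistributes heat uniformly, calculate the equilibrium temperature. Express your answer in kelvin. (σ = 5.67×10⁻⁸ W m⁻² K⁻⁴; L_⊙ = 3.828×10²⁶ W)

T_eq ≈ 785 K

L = 1.50 × 3.828×10²⁶ = 5.74×10²⁶ W.
Flux: S = L/(4πd²) = 5.74×10²⁶/(4π×(1.77×10¹⁰)²) = 1.46×10⁵ W m⁻².
Energy balance: absorbed = emitted ⇒ πR²·S(1−A) = 4πR²·σT_eq⁴, so T_eq⁴ = S(1−A)/(4σ).
T_eq = [1.46×10⁵ × 0.59 / (4 × 5.67×10⁻⁸)]^(1/4) = (3.79×10¹¹)^(1/4) = 785 K.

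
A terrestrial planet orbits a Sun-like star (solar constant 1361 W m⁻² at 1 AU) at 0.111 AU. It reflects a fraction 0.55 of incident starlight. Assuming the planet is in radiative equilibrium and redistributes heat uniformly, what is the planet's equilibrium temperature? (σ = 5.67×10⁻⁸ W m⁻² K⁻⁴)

Flux at 0.111 AU: S = 1361/0.111² = 1.10×10⁵ W m⁻².
Energy balance: absorbed = emitted ⇒ πR²·S(1−A) = 4πR²·σT_eq⁴, so T_eq⁴ = S(1−A)/(4σ).
T_eq = [1.10×10⁵ × 0.45 / (4 × 5.67×10⁻⁸)]^(1/4) = (2.19×10¹¹)^(1/4) = 684 K.

T_eq ≈ 684 K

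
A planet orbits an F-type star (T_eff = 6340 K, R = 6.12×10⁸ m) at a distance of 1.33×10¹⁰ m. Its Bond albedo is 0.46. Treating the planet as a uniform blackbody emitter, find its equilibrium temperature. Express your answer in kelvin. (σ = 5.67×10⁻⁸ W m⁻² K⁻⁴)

T_eq ≈ 824 K

L = 4πR_⋆²σT_⋆⁴ = 4π(6.12×10⁸)² × 5.67×10⁻⁸ × (6340)⁴ = 4.31×10²⁶ W.
S = L/(4πd²) = 1.94×10⁵ W m⁻².
Energy balance: absorbed = emitted ⇒ πR²·S(1−A) = 4πR²·σT_eq⁴, so T_eq⁴ = S(1−A)/(4σ).
T_eq = [1.94×10⁵ × 0.54 / (4 × 5.67×10⁻⁸)]^(1/4) = (4.62×10¹¹)^(1/4) = 824 K.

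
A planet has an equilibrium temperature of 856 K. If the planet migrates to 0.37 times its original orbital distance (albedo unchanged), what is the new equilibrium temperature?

T_eq ∝ L^(1/4) · d^(−1/2).
T′ = 856 / 0.37^(1/2) = 1410 K.

T_eq ≈ 1410 K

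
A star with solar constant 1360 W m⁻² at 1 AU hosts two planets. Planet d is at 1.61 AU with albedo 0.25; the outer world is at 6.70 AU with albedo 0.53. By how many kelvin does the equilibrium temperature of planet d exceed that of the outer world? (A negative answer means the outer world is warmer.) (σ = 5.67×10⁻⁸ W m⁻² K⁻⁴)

ΔT ≈ 115.1 K

T_eq = [S₀(1−A)/(4σd²)]^(1/4), so T ∝ (1−A)^(1/4) / √d.
T₁ = [1360×0.75/(4×5.67×10⁻⁸×1.61²)]^(1/4) = 204.09 K.
T₂ = [1360×0.47/(4×5.67×10⁻⁸×6.70²)]^(1/4) = 89.01 K.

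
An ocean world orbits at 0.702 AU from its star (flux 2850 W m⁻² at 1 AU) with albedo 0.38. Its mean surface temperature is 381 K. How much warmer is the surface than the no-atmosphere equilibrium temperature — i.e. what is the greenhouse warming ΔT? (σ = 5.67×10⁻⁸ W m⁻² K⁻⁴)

ΔT ≈ 26.4 K

S = 2850/0.702² = 5783 W m⁻².
T_eq = [S(1−A)/(4σ)]^(1/4) = [5783×0.62/(4×5.67×10⁻⁸)]^(1/4) = 354.6 K.
ΔT = T_surf − T_eq = 381 − 354.6.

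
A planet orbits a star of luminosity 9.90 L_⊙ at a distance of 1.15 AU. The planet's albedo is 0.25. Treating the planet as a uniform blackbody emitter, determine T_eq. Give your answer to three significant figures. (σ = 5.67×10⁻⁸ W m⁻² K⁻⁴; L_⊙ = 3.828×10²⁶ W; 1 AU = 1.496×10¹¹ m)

d = 1.15 AU = 1.72×10¹¹ m.
L = 9.90 × 3.828×10²⁶ = 3.79×10²⁷ W.
Flux: S = L/(4πd²) = 3.79×10²⁷/(4π×(1.72×10¹¹)²) = 1.02×10⁴ W m⁻².
Energy balance: absorbed = emitted ⇒ πR²·S(1−A) = 4πR²·σT_eq⁴, so T_eq⁴ = S(1−A)/(4σ).
T_eq = [1.02×10⁴ × 0.75 / (4 × 5.67×10⁻⁸)]^(1/4) = (3.37×10¹⁰)^(1/4) = 428 K.

T_eq ≈ 428 K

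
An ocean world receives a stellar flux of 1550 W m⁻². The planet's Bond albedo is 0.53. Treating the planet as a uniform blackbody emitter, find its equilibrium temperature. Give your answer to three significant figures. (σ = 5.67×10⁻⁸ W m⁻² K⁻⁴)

Energy balance: absorbed = emitted ⇒ πR²·S(1−A) = 4πR²·σT_eq⁴, so T_eq⁴ = S(1−A)/(4σ).
T_eq = [1550 × 0.47 / (4 × 5.67×10⁻⁸)]^(1/4) = (3.21×10⁹)^(1/4) = 238 K.

T_eq ≈ 238 K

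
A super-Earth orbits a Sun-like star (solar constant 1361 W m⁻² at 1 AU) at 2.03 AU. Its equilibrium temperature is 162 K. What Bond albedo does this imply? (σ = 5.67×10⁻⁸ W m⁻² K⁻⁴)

Flux at 2.03 AU: S = 1361/2.03² = 330 W m⁻².
From T_eq⁴ = S(1−A)/(4σ): 1−A = 4σT_eq⁴/S.
1−A = 4 × 5.67×10⁻⁸ × (162)⁴ / 330 = 0.473.

A ≈ 0.53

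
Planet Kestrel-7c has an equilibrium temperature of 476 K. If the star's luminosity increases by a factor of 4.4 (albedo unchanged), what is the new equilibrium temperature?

T_eq ≈ 689 K

T_eq ∝ L^(1/4) · d^(−1/2).
T′ = 476 × 4.4^(1/4) = 689 K.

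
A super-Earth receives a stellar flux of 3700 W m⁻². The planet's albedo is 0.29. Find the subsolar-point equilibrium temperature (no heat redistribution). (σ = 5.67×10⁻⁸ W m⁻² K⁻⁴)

At the subsolar point the surface absorbs S(1−A) and emits σT⁴ per unit area — no factor of 4, since only the local patch is in balance.
T = [3700 × 0.71 / 5.67×10⁻⁸]^(1/4) = (4.63×10¹⁰)^(1/4) = 464 K.

T_ss ≈ 464 K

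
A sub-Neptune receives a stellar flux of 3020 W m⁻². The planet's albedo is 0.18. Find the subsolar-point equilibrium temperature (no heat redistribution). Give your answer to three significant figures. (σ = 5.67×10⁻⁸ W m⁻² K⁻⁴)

T_ss ≈ 457 K

At the subsolar point the surface absorbs S(1−A) and emits σT⁴ per unit area — no factor of 4, since only the local patch is in balance.
T = [3020 × 0.82 / 5.67×10⁻⁸]^(1/4) = (4.37×10¹⁰)^(1/4) = 457 K.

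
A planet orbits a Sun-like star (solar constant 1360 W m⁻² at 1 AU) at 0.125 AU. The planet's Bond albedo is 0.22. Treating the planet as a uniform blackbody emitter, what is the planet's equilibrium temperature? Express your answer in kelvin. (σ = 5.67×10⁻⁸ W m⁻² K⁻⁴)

T_eq ≈ 740 K

Flux at 0.125 AU: S = 1360/0.125² = 8.70×10⁴ W m⁻².
Energy balance: absorbed = emitted ⇒ πR²·S(1−A) = 4πR²·σT_eq⁴, so T_eq⁴ = S(1−A)/(4σ).
T_eq = [8.70×10⁴ × 0.78 / (4 × 5.67×10⁻⁸)]^(1/4) = (2.99×10¹¹)^(1/4) = 740 K.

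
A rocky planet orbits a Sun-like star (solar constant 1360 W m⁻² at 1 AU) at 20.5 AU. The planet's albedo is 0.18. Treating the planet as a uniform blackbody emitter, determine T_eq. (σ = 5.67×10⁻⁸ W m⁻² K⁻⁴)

T_eq ≈ 58.5 K

Flux at 20.5 AU: S = 1360/20.5² = 3.24 W m⁻².
Energy balance: absorbed = emitted ⇒ πR²·S(1−A) = 4πR²·σT_eq⁴, so T_eq⁴ = S(1−A)/(4σ).
T_eq = [3.24 × 0.82 / (4 × 5.67×10⁻⁸)]^(1/4) = (1.17×10⁷)^(1/4) = 58.5 K.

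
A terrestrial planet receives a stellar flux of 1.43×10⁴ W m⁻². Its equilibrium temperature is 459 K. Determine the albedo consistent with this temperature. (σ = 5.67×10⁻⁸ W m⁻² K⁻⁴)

From T_eq⁴ = S(1−A)/(4σ): 1−A = 4σT_eq⁴/S.
1−A = 4 × 5.67×10⁻⁸ × (459)⁴ / 1.43×10⁴ = 0.704.

A ≈ 0.30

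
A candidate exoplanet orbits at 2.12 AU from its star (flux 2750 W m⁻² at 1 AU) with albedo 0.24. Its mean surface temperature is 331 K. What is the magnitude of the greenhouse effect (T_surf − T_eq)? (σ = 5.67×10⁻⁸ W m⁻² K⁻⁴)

S = 2750/2.12² = 611.9 W m⁻².
T_eq = [S(1−A)/(4σ)]^(1/4) = [611.9×0.76/(4×5.67×10⁻⁸)]^(1/4) = 212.8 K.
ΔT = T_surf − T_eq = 331 − 212.8.

ΔT ≈ 118.2 K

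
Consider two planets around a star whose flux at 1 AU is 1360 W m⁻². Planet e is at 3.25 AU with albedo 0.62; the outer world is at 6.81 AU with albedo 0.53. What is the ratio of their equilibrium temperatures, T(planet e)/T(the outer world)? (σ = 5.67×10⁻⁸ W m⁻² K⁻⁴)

T_eq = [S₀(1−A)/(4σd²)]^(1/4), so T ∝ (1−A)^(1/4) / √d.
T₁ = [1360×0.38/(4×5.67×10⁻⁸×3.25²)]^(1/4) = 121.19 K.
T₂ = [1360×0.47/(4×5.67×10⁻⁸×6.81²)]^(1/4) = 88.29 K.

T₁/T₂ ≈ 1.373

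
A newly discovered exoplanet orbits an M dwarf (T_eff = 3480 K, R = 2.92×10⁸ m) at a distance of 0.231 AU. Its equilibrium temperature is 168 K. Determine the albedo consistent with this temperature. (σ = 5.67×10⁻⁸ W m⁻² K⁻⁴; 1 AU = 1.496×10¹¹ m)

d = 0.231 AU = 3.46×10¹⁰ m.
L = 4πR_⋆²σT_⋆⁴ = 4π(2.92×10⁸)² × 5.67×10⁻⁸ × (3480)⁴ = 8.91×10²⁴ W.
S = L/(4πd²) = 594 W m⁻².
From T_eq⁴ = S(1−A)/(4σ): 1−A = 4σT_eq⁴/S.
1−A = 4 × 5.67×10⁻⁸ × (168)⁴ / 594 = 0.304.

A ≈ 0.70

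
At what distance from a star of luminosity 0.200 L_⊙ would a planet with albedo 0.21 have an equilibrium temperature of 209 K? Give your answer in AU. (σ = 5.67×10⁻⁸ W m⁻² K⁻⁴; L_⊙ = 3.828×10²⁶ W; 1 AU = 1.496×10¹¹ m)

L = 0.200 × 3.828×10²⁶ = 7.66×10²⁵ W.
From T_eq⁴ = L(1−A)/(16πσd²): d = √[L(1−A)/(16πσT_eq⁴)].
d = √[7.66×10²⁵ × 0.79 / (16π × 5.67×10⁻⁸ × (209)⁴)] = 1.05×10¹¹ m = 0.705 AU.

d ≈ 0.705 AU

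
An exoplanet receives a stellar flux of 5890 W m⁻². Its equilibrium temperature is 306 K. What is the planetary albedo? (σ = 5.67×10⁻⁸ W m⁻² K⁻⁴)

From T_eq⁴ = S(1−A)/(4σ): 1−A = 4σT_eq⁴/S.
1−A = 4 × 5.67×10⁻⁸ × (306)⁴ / 5890 = 0.338.

A ≈ 0.66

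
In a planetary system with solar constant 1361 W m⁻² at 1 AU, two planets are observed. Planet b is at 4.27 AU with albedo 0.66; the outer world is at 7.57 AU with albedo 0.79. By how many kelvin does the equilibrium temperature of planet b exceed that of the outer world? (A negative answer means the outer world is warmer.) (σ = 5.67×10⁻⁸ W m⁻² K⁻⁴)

ΔT ≈ 34.4 K

T_eq = [S₀(1−A)/(4σd²)]^(1/4), so T ∝ (1−A)^(1/4) / √d.
T₁ = [1361×0.34/(4×5.67×10⁻⁸×4.27²)]^(1/4) = 102.85 K.
T₂ = [1361×0.21/(4×5.67×10⁻⁸×7.57²)]^(1/4) = 68.48 K.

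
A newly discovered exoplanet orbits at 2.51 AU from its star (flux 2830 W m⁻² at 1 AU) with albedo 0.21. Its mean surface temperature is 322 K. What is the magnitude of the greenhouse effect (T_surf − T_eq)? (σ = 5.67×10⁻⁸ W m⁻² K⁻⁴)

ΔT ≈ 123.1 K

S = 2830/2.51² = 449.2 W m⁻².
T_eq = [S(1−A)/(4σ)]^(1/4) = [449.2×0.79/(4×5.67×10⁻⁸)]^(1/4) = 198.9 K.
ΔT = T_surf − T_eq = 322 − 198.9.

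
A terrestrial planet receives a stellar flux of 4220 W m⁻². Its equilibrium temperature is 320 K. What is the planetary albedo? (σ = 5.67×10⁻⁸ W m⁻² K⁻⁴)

A ≈ 0.44

From T_eq⁴ = S(1−A)/(4σ): 1−A = 4σT_eq⁴/S.
1−A = 4 × 5.67×10⁻⁸ × (320)⁴ / 4220 = 0.564.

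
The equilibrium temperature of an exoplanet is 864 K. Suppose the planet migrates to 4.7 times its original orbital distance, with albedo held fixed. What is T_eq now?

T_eq ≈ 399 K

T_eq ∝ L^(1/4) · d^(−1/2).
T′ = 864 / 4.7^(1/2) = 399 K.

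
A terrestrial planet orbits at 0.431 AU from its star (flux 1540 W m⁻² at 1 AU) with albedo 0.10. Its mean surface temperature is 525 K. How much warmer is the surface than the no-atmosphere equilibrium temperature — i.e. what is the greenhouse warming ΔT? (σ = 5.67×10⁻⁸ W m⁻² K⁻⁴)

S = 1540/0.431² = 8290 W m⁻².
T_eq = [S(1−A)/(4σ)]^(1/4) = [8290×0.90/(4×5.67×10⁻⁸)]^(1/4) = 425.9 K.
ΔT = T_surf − T_eq = 525 − 425.9.

ΔT ≈ 99.1 K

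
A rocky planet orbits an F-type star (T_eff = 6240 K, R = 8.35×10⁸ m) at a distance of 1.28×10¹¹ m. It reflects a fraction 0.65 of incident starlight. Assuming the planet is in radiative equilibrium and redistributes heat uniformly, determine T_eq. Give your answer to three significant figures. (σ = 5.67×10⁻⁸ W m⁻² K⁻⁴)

L = 4πR_⋆²σT_⋆⁴ = 4π(8.35×10⁸)² × 5.67×10⁻⁸ × (6240)⁴ = 7.53×10²⁶ W.
S = L/(4πd²) = 3660 W m⁻².
Energy balance: absorbed = emitted ⇒ πR²·S(1−A) = 4πR²·σT_eq⁴, so T_eq⁴ = S(1−A)/(4σ).
T_eq = [3660 × 0.35 / (4 × 5.67×10⁻⁸)]^(1/4) = (5.65×10⁹)^(1/4) = 274 K.

T_eq ≈ 274 K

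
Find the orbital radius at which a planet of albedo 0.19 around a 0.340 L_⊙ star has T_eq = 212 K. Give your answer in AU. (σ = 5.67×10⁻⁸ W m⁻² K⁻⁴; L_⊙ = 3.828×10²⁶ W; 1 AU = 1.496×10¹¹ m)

d ≈ 0.905 AU

L = 0.340 × 3.828×10²⁶ = 1.30×10²⁶ W.
From T_eq⁴ = L(1−A)/(16πσd²): d = √[L(1−A)/(16πσT_eq⁴)].
d = √[1.30×10²⁶ × 0.81 / (16π × 5.67×10⁻⁸ × (212)⁴)] = 1.35×10¹¹ m = 0.905 AU.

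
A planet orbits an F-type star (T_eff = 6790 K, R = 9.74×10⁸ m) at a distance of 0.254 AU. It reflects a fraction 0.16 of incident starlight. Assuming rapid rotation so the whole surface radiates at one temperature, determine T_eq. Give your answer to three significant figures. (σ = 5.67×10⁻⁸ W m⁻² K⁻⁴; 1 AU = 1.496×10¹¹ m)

T_eq ≈ 736 K

d = 0.254 AU = 3.80×10¹⁰ m.
L = 4πR_⋆²σT_⋆⁴ = 4π(9.74×10⁸)² × 5.67×10⁻⁸ × (6790)⁴ = 1.44×10²⁷ W.
S = L/(4πd²) = 7.92×10⁴ W m⁻².
Energy balance: absorbed = emitted ⇒ πR²·S(1−A) = 4πR²·σT_eq⁴, so T_eq⁴ = S(1−A)/(4σ).
T_eq = [7.92×10⁴ × 0.84 / (4 × 5.67×10⁻⁸)]^(1/4) = (2.93×10¹¹)^(1/4) = 736 K.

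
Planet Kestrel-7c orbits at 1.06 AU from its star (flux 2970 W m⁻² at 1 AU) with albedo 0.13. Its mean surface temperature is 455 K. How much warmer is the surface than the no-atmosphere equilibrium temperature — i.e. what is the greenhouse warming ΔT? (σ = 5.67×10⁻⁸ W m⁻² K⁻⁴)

ΔT ≈ 137.7 K

S = 2970/1.06² = 2643 W m⁻².
T_eq = [S(1−A)/(4σ)]^(1/4) = [2643×0.87/(4×5.67×10⁻⁸)]^(1/4) = 317.3 K.
ΔT = T_surf − T_eq = 455 − 317.3.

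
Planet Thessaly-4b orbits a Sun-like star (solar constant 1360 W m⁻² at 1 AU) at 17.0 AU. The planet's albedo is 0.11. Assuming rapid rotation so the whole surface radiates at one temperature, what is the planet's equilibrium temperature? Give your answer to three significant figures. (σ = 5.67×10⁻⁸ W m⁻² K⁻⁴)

Flux at 17.0 AU: S = 1360/17.0² = 4.71 W m⁻².
Energy balance: absorbed = emitted ⇒ πR²·S(1−A) = 4πR²·σT_eq⁴, so T_eq⁴ = S(1−A)/(4σ).
T_eq = [4.71 × 0.89 / (4 × 5.67×10⁻⁸)]^(1/4) = (1.85×10⁷)^(1/4) = 65.6 K.

T_eq ≈ 65.6 K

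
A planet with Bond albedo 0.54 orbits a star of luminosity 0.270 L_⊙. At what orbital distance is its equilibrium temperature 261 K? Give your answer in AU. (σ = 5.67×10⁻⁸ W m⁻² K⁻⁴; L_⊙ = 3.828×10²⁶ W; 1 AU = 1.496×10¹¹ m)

L = 0.270 × 3.828×10²⁶ = 1.03×10²⁶ W.
From T_eq⁴ = L(1−A)/(16πσd²): d = √[L(1−A)/(16πσT_eq⁴)].
d = √[1.03×10²⁶ × 0.46 / (16π × 5.67×10⁻⁸ × (261)⁴)] = 6.00×10¹⁰ m = 0.401 AU.

d ≈ 0.401 AU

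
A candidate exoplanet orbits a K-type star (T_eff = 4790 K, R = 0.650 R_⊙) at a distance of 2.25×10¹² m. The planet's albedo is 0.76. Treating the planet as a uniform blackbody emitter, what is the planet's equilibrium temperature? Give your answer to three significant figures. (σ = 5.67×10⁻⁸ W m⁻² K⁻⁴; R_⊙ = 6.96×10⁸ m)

T_eq ≈ 33.6 K

R_⋆ = 0.650 × 6.96×10⁸ = 4.52×10⁸ m.
L = 4πR_⋆²σT_⋆⁴ = 4π(4.52×10⁸)² × 5.67×10⁻⁸ × (4790)⁴ = 7.68×10²⁵ W.
S = L/(4πd²) = 1.21 W m⁻².
Energy balance: absorbed = emitted ⇒ πR²·S(1−A) = 4πR²·σT_eq⁴, so T_eq⁴ = S(1−A)/(4σ).
T_eq = [1.21 × 0.24 / (4 × 5.67×10⁻⁸)]^(1/4) = (1.28×10⁶)^(1/4) = 33.6 K.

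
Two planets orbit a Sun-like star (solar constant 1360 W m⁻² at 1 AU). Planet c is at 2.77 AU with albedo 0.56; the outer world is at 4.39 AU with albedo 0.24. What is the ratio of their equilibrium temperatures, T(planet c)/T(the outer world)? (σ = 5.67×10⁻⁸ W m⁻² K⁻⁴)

T_eq = [S₀(1−A)/(4σd²)]^(1/4), so T ∝ (1−A)^(1/4) / √d.
T₁ = [1360×0.44/(4×5.67×10⁻⁸×2.77²)]^(1/4) = 136.17 K.
T₂ = [1360×0.76/(4×5.67×10⁻⁸×4.39²)]^(1/4) = 124.01 K.

T₁/T₂ ≈ 1.098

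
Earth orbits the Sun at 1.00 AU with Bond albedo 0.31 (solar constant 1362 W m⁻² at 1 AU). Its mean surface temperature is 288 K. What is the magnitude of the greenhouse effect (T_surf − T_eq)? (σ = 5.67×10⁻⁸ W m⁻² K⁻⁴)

S = 1362/1.00² = 1362 W m⁻².
T_eq = [S(1−A)/(4σ)]^(1/4) = [1362×0.69/(4×5.67×10⁻⁸)]^(1/4) = 253.7 K.
ΔT = T_surf − T_eq = 288 − 253.7.

ΔT ≈ 34.3 K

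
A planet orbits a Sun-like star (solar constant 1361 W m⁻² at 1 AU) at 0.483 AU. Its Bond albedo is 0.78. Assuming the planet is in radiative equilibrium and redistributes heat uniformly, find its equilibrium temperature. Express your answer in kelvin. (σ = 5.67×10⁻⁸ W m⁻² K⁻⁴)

Flux at 0.483 AU: S = 1361/0.483² = 5830 W m⁻².
Energy balance: absorbed = emitted ⇒ πR²·S(1−A) = 4πR²·σT_eq⁴, so T_eq⁴ = S(1−A)/(4σ).
T_eq = [5830 × 0.22 / (4 × 5.67×10⁻⁸)]^(1/4) = (5.66×10⁹)^(1/4) = 274 K.

T_eq ≈ 274 K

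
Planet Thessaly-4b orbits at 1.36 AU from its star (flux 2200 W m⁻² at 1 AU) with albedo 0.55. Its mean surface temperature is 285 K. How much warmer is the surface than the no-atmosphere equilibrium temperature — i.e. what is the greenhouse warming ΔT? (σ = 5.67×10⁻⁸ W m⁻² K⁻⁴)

S = 2200/1.36² = 1189 W m⁻².
T_eq = [S(1−A)/(4σ)]^(1/4) = [1189×0.45/(4×5.67×10⁻⁸)]^(1/4) = 220.4 K.
ΔT = T_surf − T_eq = 285 − 220.4.

ΔT ≈ 64.6 K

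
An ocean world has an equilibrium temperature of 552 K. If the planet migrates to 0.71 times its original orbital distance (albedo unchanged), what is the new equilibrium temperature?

T_eq ∝ L^(1/4) · d^(−1/2).
T′ = 552 / 0.71^(1/2) = 655 K.

T_eq ≈ 655 K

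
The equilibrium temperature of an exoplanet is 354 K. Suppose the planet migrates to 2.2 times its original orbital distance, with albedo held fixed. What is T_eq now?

T_eq ≈ 239 K

T_eq ∝ L^(1/4) · d^(−1/2).
T′ = 354 / 2.2^(1/2) = 239 K.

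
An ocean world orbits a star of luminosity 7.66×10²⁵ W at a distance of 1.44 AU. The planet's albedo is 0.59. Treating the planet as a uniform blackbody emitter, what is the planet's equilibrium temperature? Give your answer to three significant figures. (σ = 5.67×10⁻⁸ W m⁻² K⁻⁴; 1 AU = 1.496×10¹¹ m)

d = 1.44 AU = 2.15×10¹¹ m.
Flux: S = L/(4πd²) = 7.66×10²⁵/(4π×(2.15×10¹¹)²) = 131 W m⁻².
Energy balance: absorbed = emitted ⇒ πR²·S(1−A) = 4πR²·σT_eq⁴, so T_eq⁴ = S(1−A)/(4σ).
T_eq = [131 × 0.41 / (4 × 5.67×10⁻⁸)]^(1/4) = (2.37×10⁸)^(1/4) = 124 K.

T_eq ≈ 124 K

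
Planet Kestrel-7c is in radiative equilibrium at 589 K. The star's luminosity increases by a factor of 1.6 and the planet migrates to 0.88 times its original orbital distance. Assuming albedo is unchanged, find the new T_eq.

T_eq ∝ L^(1/4) · d^(−1/2).
T′ = 589 × 1.6^(1/4) / 0.88^(1/2) = 706 K.

T_eq ≈ 706 K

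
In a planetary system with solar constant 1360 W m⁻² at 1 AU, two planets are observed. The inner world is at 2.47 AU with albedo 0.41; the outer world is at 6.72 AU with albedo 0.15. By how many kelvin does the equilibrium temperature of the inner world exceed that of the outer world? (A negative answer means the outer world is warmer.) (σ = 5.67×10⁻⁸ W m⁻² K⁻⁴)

T_eq = [S₀(1−A)/(4σd²)]^(1/4), so T ∝ (1−A)^(1/4) / √d.
T₁ = [1360×0.59/(4×5.67×10⁻⁸×2.47²)]^(1/4) = 155.18 K.
T₂ = [1360×0.85/(4×5.67×10⁻⁸×6.72²)]^(1/4) = 103.07 K.

ΔT ≈ 52.1 K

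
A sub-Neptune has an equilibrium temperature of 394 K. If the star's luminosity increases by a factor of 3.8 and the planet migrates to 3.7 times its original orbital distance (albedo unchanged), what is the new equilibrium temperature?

T_eq ∝ L^(1/4) · d^(−1/2).
T′ = 394 × 3.8^(1/4) / 3.7^(1/2) = 286 K.

T_eq ≈ 286 K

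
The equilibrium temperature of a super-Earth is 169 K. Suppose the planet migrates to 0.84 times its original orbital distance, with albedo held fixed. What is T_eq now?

T_eq ≈ 184 K

T_eq ∝ L^(1/4) · d^(−1/2).
T′ = 169 / 0.84^(1/2) = 184 K.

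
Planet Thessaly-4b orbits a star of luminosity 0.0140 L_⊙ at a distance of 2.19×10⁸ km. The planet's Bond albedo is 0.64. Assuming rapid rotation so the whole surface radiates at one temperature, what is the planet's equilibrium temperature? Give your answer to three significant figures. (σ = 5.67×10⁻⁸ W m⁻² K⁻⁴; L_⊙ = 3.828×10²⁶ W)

d = 2.19×10⁸ km = 2.19×10¹¹ m.
L = 0.0140 × 3.828×10²⁶ = 5.36×10²⁴ W.
Flux: S = L/(4πd²) = 5.36×10²⁴/(4π×(2.19×10¹¹)²) = 8.89 W m⁻².
Energy balance: absorbed = emitted ⇒ πR²·S(1−A) = 4πR²·σT_eq⁴, so T_eq⁴ = S(1−A)/(4σ).
T_eq = [8.89 × 0.36 / (4 × 5.67×10⁻⁸)]^(1/4) = (1.41×10⁷)^(1/4) = 61.3 K.

T_eq ≈ 61.3 K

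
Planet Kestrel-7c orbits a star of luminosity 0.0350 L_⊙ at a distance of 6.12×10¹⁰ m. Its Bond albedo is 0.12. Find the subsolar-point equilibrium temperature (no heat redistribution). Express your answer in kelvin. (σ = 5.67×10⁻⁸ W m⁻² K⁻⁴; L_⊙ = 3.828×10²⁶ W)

T_ss ≈ 258 K

L = 0.0350 × 3.828×10²⁶ = 1.34×10²⁵ W.
Flux: S = L/(4πd²) = 1.34×10²⁵/(4π×(6.12×10¹⁰)²) = 285 W m⁻².
At the subsolar point the surface absorbs S(1−A) and emits σT⁴ per unit area — no factor of 4, since only the local patch is in balance.
T = [285 × 0.88 / 5.67×10⁻⁸]^(1/4) = (4.42×10⁹)^(1/4) = 258 K.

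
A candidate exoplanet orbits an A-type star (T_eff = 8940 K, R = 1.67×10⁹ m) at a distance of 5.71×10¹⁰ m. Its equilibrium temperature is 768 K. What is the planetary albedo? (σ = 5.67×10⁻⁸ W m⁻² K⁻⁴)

A ≈ 0.75

L = 4πR_⋆²σT_⋆⁴ = 4π(1.67×10⁹)² × 5.67×10⁻⁸ × (8940)⁴ = 1.27×10²⁸ W.
S = L/(4πd²) = 3.10×10⁵ W m⁻².
From T_eq⁴ = S(1−A)/(4σ): 1−A = 4σT_eq⁴/S.
1−A = 4 × 5.67×10⁻⁸ × (768)⁴ / 3.10×10⁵ = 0.255.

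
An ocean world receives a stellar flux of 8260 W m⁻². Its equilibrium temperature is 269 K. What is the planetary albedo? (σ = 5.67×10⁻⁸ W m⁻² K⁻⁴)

From T_eq⁴ = S(1−A)/(4σ): 1−A = 4σT_eq⁴/S.
1−A = 4 × 5.67×10⁻⁸ × (269)⁴ / 8260 = 0.144.

A ≈ 0.86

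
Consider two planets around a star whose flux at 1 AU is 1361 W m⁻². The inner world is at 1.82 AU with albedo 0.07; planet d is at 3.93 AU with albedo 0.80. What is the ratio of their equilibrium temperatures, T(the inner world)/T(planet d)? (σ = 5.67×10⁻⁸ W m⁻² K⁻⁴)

T_eq = [S₀(1−A)/(4σd²)]^(1/4), so T ∝ (1−A)^(1/4) / √d.
T₁ = [1361×0.93/(4×5.67×10⁻⁸×1.82²)]^(1/4) = 202.60 K.
T₂ = [1361×0.20/(4×5.67×10⁻⁸×3.93²)]^(1/4) = 93.89 K.

T₁/T₂ ≈ 2.158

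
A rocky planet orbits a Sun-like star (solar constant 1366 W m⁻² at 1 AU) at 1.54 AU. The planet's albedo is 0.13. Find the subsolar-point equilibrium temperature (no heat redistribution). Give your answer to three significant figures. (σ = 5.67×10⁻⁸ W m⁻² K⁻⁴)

Flux at 1.54 AU: S = 1366/1.54² = 576 W m⁻².
At the subsolar point the surface absorbs S(1−A) and emits σT⁴ per unit area — no factor of 4, since only the local patch is in balance.
T = [576 × 0.87 / 5.67×10⁻⁸]^(1/4) = (8.84×10⁹)^(1/4) = 307 K.

T_ss ≈ 307 K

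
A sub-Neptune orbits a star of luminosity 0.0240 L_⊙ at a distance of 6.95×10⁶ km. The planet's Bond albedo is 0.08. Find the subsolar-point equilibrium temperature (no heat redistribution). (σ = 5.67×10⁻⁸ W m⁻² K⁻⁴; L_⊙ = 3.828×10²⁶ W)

T_ss ≈ 704 K

d = 6.95×10⁶ km = 6.95×10⁹ m.
L = 0.0240 × 3.828×10²⁶ = 9.19×10²⁴ W.
Flux: S = L/(4πd²) = 9.19×10²⁴/(4π×(6.95×10⁹)²) = 1.51×10⁴ W m⁻².
At the subsolar point the surface absorbs S(1−A) and emits σT⁴ per unit area — no factor of 4, since only the local patch is in balance.
T = [1.51×10⁴ × 0.92 / 5.67×10⁻⁸]^(1/4) = (2.46×10¹¹)^(1/4) = 704 K.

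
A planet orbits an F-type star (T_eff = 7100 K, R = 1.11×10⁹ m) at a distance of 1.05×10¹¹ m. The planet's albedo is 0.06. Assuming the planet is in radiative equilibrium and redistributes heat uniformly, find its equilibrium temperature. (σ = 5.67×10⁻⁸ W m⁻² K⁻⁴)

T_eq ≈ 508 K

L = 4πR_⋆²σT_⋆⁴ = 4π(1.11×10⁹)² × 5.67×10⁻⁸ × (7100)⁴ = 2.23×10²⁷ W.
S = L/(4πd²) = 1.61×10⁴ W m⁻².
Energy balance: absorbed = emitted ⇒ πR²·S(1−A) = 4πR²·σT_eq⁴, so T_eq⁴ = S(1−A)/(4σ).
T_eq = [1.61×10⁴ × 0.94 / (4 × 5.67×10⁻⁸)]^(1/4) = (6.67×10¹⁰)^(1/4) = 508 K.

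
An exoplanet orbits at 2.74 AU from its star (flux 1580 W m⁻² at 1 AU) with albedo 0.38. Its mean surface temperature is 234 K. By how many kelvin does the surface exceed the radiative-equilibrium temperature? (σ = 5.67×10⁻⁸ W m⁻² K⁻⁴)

ΔT ≈ 79.1 K

S = 1580/2.74² = 210.5 W m⁻².
T_eq = [S(1−A)/(4σ)]^(1/4) = [210.5×0.62/(4×5.67×10⁻⁸)]^(1/4) = 154.9 K.
ΔT = T_surf − T_eq = 234 − 154.9.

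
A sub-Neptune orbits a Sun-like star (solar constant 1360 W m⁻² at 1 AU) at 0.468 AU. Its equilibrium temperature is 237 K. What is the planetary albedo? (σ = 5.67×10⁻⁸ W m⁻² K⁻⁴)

A ≈ 0.88

Flux at 0.468 AU: S = 1360/0.468² = 6210 W m⁻².
From T_eq⁴ = S(1−A)/(4σ): 1−A = 4σT_eq⁴/S.
1−A = 4 × 5.67×10⁻⁸ × (237)⁴ / 6210 = 0.115.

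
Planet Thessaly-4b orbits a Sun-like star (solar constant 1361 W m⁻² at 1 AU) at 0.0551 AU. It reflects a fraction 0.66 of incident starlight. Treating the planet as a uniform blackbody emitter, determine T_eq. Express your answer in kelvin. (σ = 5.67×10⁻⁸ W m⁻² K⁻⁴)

T_eq ≈ 905 K

Flux at 0.0551 AU: S = 1361/0.0551² = 4.48×10⁵ W m⁻².
Energy balance: absorbed = emitted ⇒ πR²·S(1−A) = 4πR²·σT_eq⁴, so T_eq⁴ = S(1−A)/(4σ).
T_eq = [4.48×10⁵ × 0.34 / (4 × 5.67×10⁻⁸)]^(1/4) = (6.72×10¹¹)^(1/4) = 905 K.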